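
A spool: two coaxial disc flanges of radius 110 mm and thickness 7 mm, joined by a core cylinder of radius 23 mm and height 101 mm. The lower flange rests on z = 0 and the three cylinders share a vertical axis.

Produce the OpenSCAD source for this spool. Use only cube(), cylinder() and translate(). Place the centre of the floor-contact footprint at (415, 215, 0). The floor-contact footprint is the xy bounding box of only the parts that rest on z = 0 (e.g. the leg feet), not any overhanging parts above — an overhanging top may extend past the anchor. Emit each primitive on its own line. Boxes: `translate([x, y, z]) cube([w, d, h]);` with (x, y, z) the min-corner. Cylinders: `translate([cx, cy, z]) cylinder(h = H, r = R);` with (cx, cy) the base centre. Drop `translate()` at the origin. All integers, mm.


translate([415, 215, 0]) cylinder(h = 7, r = 110);
translate([415, 215, 7]) cylinder(h = 101, r = 23);
translate([415, 215, 108]) cylinder(h = 7, r = 110);


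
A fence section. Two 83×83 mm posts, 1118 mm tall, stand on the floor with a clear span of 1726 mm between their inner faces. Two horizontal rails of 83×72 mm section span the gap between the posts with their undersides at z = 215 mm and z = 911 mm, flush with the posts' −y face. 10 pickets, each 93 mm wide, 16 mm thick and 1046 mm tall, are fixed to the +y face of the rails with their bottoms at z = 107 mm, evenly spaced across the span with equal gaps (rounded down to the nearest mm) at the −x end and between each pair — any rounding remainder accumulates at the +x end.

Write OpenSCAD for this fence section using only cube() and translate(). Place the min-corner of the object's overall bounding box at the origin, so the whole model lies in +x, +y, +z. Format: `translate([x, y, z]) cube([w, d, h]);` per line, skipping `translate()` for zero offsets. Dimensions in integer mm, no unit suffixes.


cube([83, 83, 1118]);
translate([1809, 0, 0]) cube([83, 83, 1118]);
translate([83, 0, 215]) cube([1726, 83, 72]);
translate([83, 0, 911]) cube([1726, 83, 72]);
translate([155, 83, 107]) cube([93, 16, 1046]);
translate([320, 83, 107]) cube([93, 16, 1046]);
translate([485, 83, 107]) cube([93, 16, 1046]);
translate([650, 83, 107]) cube([93, 16, 1046]);
translate([815, 83, 107]) cube([93, 16, 1046]);
translate([980, 83, 107]) cube([93, 16, 1046]);
translate([1145, 83, 107]) cube([93, 16, 1046]);
translate([1310, 83, 107]) cube([93, 16, 1046]);
translate([1475, 83, 107]) cube([93, 16, 1046]);
translate([1640, 83, 107]) cube([93, 16, 1046]);


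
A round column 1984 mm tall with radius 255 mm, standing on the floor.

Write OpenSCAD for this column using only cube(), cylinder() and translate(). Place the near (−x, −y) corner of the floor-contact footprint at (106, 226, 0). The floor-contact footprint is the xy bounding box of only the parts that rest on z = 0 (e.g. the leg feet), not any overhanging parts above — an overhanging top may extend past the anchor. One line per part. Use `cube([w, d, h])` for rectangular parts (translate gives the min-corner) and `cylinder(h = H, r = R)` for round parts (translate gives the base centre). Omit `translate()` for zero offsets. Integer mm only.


translate([361, 481, 0]) cylinder(h = 1984, r = 255);


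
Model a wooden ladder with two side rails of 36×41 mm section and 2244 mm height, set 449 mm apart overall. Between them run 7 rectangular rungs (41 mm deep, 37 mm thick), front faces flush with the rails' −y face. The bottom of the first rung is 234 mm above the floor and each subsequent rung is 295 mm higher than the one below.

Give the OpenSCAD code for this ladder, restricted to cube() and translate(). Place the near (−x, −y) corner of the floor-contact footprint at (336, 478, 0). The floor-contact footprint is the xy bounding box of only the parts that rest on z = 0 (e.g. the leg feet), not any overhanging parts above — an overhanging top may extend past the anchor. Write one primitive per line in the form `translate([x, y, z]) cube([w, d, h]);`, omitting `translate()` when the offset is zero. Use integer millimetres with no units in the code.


translate([336, 478, 0]) cube([36, 41, 2244]);
translate([749, 478, 0]) cube([36, 41, 2244]);
translate([372, 478, 234]) cube([377, 41, 37]);
translate([372, 478, 529]) cube([377, 41, 37]);
translate([372, 478, 824]) cube([377, 41, 37]);
translate([372, 478, 1119]) cube([377, 41, 37]);
translate([372, 478, 1414]) cube([377, 41, 37]);
translate([372, 478, 1709]) cube([377, 41, 37]);
translate([372, 478, 2004]) cube([377, 41, 37]);


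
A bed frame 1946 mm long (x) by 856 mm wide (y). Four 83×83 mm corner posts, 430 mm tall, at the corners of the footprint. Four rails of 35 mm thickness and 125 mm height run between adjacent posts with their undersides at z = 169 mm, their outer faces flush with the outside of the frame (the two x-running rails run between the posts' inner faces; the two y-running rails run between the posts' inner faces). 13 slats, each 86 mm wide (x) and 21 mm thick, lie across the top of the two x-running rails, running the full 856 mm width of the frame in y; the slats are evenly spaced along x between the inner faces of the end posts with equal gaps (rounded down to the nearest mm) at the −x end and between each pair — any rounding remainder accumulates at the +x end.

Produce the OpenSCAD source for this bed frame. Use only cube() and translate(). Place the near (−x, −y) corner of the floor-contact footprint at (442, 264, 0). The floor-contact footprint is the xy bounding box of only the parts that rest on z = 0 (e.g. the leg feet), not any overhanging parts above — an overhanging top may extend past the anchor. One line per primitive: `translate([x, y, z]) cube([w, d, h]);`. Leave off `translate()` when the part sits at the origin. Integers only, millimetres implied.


// slat z = rail_z + rail_h = 169 + 125 = 294
// slat gap = ⌊(1780 − 13·86) / 14⌋ = 47
translate([442, 264, 0]) cube([83, 83, 430]);
translate([442, 1037, 0]) cube([83, 83, 430]);
translate([2305, 264, 0]) cube([83, 83, 430]);
translate([2305, 1037, 0]) cube([83, 83, 430]);
translate([525, 264, 169]) cube([1780, 35, 125]);
translate([525, 1085, 169]) cube([1780, 35, 125]);
translate([442, 347, 169]) cube([35, 690, 125]);
translate([2353, 347, 169]) cube([35, 690, 125]);
translate([572, 264, 294]) cube([86, 856, 21]);
translate([705, 264, 294]) cube([86, 856, 21]);
translate([838, 264, 294]) cube([86, 856, 21]);
translate([971, 264, 294]) cube([86, 856, 21]);
translate([1104, 264, 294]) cube([86, 856, 21]);
translate([1237, 264, 294]) cube([86, 856, 21]);
translate([1370, 264, 294]) cube([86, 856, 21]);
translate([1503, 264, 294]) cube([86, 856, 21]);
translate([1636, 264, 294]) cube([86, 856, 21]);
translate([1769, 264, 294]) cube([86, 856, 21]);
translate([1902, 264, 294]) cube([86, 856, 21]);
translate([2035, 264, 294]) cube([86, 856, 21]);
translate([2168, 264, 294]) cube([86, 856, 21]);


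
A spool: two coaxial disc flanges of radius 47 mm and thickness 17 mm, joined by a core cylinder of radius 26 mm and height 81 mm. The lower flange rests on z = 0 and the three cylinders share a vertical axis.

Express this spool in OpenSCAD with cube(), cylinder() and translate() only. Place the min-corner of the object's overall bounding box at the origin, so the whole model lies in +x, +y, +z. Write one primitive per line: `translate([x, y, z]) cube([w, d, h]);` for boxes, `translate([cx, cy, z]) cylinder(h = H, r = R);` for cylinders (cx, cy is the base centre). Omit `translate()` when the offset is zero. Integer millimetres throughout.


translate([47, 47, 0]) cylinder(h = 17, r = 47);
translate([47, 47, 17]) cylinder(h = 81, r = 26);
translate([47, 47, 98]) cylinder(h = 17, r = 47);


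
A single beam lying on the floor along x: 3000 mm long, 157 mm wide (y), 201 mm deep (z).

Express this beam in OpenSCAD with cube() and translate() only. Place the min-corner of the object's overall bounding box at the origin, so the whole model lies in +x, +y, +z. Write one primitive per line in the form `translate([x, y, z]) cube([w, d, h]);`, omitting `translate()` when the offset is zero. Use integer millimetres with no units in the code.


cube([3000, 157, 201]);


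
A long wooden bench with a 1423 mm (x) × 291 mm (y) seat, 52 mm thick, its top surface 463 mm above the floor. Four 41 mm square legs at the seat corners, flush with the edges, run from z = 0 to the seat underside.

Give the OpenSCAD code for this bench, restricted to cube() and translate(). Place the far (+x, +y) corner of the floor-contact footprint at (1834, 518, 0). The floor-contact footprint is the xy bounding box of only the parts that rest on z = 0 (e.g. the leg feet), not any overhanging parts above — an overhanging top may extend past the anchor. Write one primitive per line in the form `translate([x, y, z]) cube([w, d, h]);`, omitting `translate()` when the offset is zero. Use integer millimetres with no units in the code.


translate([411, 227, 411]) cube([1423, 291, 52]);
translate([411, 227, 0]) cube([41, 41, 411]);
translate([411, 477, 0]) cube([41, 41, 411]);
translate([1793, 227, 0]) cube([41, 41, 411]);
translate([1793, 477, 0]) cube([41, 41, 411]);


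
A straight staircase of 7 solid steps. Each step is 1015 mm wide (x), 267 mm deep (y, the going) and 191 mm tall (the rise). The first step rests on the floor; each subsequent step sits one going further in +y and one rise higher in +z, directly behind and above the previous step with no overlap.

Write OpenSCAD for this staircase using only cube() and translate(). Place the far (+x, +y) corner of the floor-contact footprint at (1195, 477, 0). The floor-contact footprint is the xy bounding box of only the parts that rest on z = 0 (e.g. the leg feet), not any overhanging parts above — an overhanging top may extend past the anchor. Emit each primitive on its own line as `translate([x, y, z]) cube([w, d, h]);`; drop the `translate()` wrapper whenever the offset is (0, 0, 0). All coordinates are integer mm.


translate([180, 210, 0]) cube([1015, 267, 191]);
translate([180, 477, 191]) cube([1015, 267, 191]);
translate([180, 744, 382]) cube([1015, 267, 191]);
translate([180, 1011, 573]) cube([1015, 267, 191]);
translate([180, 1278, 764]) cube([1015, 267, 191]);
translate([180, 1545, 955]) cube([1015, 267, 191]);
translate([180, 1812, 1146]) cube([1015, 267, 191]);


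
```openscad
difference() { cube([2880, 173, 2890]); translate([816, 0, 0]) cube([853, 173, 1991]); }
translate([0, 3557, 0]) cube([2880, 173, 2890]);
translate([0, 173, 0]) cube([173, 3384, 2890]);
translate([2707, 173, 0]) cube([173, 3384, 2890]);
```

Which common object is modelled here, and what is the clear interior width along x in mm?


A single room. The interior width is 2534 mm.

Four walls enclosing a rectangle with a door in the front wall — a room. Outside width 2880 minus two 173 mm walls gives 2534 mm.


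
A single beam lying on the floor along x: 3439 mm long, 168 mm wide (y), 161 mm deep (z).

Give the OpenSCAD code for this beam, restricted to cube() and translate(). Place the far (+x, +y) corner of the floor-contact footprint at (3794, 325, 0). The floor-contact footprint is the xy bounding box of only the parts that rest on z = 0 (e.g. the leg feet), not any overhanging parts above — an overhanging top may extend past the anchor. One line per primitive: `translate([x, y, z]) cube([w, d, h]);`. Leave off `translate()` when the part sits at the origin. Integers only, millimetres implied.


translate([355, 157, 0]) cube([3439, 168, 161]);


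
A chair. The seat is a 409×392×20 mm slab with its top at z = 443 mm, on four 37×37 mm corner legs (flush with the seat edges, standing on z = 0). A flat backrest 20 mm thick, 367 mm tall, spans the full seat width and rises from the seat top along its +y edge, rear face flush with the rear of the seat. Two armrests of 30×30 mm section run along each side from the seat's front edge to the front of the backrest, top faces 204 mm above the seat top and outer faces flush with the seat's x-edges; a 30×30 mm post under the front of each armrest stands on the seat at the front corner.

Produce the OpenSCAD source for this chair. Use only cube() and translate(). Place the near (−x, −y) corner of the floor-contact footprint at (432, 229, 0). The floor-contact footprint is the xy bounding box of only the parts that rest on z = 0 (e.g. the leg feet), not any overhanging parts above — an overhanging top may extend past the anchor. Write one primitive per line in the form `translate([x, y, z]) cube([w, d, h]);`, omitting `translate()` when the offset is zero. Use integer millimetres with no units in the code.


translate([432, 229, 423]) cube([409, 392, 20]);
translate([432, 229, 0]) cube([37, 37, 423]);
translate([804, 229, 0]) cube([37, 37, 423]);
translate([432, 584, 0]) cube([37, 37, 423]);
translate([804, 584, 0]) cube([37, 37, 423]);
translate([432, 601, 443]) cube([409, 20, 367]);
translate([432, 229, 617]) cube([30, 372, 30]);
translate([811, 229, 617]) cube([30, 372, 30]);
translate([432, 229, 443]) cube([30, 30, 174]);
translate([811, 229, 443]) cube([30, 30, 174]);


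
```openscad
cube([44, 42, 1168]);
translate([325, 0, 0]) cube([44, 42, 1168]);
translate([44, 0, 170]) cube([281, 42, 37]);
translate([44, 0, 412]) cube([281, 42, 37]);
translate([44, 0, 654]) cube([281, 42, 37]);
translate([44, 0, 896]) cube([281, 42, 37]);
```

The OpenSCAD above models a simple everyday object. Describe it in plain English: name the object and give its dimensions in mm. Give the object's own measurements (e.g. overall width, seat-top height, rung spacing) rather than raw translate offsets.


A straight ladder. Two 44×42 mm vertical rails, 1168 mm tall, stand 369 mm apart (outside-to-outside) with their front faces coplanar on the −y side. 4 rungs, each 42 mm deep and 37 mm tall, span between the inner faces of the rails, front faces flush with the rails. The lowest rung's underside is at z = 170 mm and rungs are spaced 242 mm apart (underside to underside).


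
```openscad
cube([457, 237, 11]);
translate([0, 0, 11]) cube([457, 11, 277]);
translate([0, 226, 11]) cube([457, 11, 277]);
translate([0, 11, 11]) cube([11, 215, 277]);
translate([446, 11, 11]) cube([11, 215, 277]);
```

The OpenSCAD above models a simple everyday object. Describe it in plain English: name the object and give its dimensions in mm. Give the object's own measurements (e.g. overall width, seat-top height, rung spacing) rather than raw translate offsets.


An open-topped rectangular box: outside dimensions 457×237×288 mm, with a uniform wall and base thickness of 11 mm. The base is a full 457×237 slab on the floor; four walls sit on top of the base. The front and back walls (the −y and +y sides) span the full width; the two side walls fit between them.


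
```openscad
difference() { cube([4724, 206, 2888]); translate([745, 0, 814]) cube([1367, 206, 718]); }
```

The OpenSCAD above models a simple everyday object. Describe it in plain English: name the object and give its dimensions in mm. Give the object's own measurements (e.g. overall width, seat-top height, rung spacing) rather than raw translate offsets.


A wall 4724 mm long (x), 206 mm thick (y), 2888 mm tall, with a rectangular window opening cut through it. The opening is 1367 mm wide and 718 mm tall; its sill is at z = 814 mm and its near (−x) edge is 745 mm from the wall's −x end. The opening passes through the full wall thickness.


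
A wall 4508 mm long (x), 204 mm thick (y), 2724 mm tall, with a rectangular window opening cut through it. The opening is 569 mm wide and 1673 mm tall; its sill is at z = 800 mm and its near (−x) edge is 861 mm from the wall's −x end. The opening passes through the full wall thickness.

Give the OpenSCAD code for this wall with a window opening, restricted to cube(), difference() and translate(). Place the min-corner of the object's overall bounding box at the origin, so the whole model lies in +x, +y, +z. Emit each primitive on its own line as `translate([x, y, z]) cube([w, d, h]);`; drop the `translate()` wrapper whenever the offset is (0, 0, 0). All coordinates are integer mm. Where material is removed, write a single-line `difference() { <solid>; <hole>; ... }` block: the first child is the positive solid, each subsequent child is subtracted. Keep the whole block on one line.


difference() { cube([4508, 204, 2724]); translate([861, 0, 800]) cube([569, 204, 1673]); }


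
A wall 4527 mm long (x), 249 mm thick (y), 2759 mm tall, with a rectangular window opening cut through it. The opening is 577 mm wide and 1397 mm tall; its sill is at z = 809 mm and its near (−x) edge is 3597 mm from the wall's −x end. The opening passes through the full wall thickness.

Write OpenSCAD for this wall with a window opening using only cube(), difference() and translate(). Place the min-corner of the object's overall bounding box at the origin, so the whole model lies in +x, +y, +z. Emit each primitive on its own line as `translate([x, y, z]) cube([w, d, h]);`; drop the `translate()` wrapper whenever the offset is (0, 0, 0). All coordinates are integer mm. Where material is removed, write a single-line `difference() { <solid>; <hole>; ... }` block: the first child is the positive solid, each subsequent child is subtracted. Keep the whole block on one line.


difference() { cube([4527, 249, 2759]); translate([3597, 0, 809]) cube([577, 249, 1397]); }


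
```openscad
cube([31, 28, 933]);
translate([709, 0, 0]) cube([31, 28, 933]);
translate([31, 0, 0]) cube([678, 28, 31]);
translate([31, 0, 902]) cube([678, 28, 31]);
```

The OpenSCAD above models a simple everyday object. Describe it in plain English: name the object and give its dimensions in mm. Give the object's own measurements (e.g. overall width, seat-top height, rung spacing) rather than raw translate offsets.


A rectangular picture frame lying in the x–z plane (depth along y). The opening is 678 mm wide (x) by 871 mm tall (z), surrounded by a border 31 mm wide on all four sides. The frame is 28 mm deep and is made of two full-height vertical stiles with two horizontal rails fitted between them.


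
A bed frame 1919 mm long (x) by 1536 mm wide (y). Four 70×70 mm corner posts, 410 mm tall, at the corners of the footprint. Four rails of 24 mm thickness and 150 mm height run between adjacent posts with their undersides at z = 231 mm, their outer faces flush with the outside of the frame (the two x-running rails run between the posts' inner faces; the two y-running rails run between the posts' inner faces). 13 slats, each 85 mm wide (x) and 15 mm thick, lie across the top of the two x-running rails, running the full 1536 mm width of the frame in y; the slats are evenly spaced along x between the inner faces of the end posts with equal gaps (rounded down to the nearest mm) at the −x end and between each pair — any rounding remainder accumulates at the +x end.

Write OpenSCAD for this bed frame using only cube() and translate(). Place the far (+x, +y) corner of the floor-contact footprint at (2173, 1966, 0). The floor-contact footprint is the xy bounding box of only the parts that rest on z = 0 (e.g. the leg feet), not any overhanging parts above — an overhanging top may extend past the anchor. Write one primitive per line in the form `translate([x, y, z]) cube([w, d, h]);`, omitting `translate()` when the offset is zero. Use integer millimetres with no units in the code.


// slat z = rail_z + rail_h = 231 + 150 = 381
// slat gap = ⌊(1779 − 13·85) / 14⌋ = 48
translate([254, 430, 0]) cube([70, 70, 410]);
translate([254, 1896, 0]) cube([70, 70, 410]);
translate([2103, 430, 0]) cube([70, 70, 410]);
translate([2103, 1896, 0]) cube([70, 70, 410]);
translate([324, 430, 231]) cube([1779, 24, 150]);
translate([324, 1942, 231]) cube([1779, 24, 150]);
translate([254, 500, 231]) cube([24, 1396, 150]);
translate([2149, 500, 231]) cube([24, 1396, 150]);
translate([372, 430, 381]) cube([85, 1536, 15]);
translate([505, 430, 381]) cube([85, 1536, 15]);
translate([638, 430, 381]) cube([85, 1536, 15]);
translate([771, 430, 381]) cube([85, 1536, 15]);
translate([904, 430, 381]) cube([85, 1536, 15]);
translate([1037, 430, 381]) cube([85, 1536, 15]);
translate([1170, 430, 381]) cube([85, 1536, 15]);
translate([1303, 430, 381]) cube([85, 1536, 15]);
translate([1436, 430, 381]) cube([85, 1536, 15]);
translate([1569, 430, 381]) cube([85, 1536, 15]);
translate([1702, 430, 381]) cube([85, 1536, 15]);
translate([1835, 430, 381]) cube([85, 1536, 15]);
translate([1968, 430, 381]) cube([85, 1536, 15]);


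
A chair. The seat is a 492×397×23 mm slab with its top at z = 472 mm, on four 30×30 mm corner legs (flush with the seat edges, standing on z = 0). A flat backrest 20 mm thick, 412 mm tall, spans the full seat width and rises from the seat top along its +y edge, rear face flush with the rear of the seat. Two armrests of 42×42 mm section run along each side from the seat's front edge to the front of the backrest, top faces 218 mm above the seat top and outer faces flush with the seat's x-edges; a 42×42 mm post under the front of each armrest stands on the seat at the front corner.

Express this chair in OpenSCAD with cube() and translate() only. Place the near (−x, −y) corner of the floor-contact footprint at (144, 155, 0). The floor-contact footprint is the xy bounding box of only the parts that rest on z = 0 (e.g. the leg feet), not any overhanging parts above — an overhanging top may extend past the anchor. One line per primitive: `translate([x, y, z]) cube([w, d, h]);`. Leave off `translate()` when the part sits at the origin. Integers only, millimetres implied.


translate([144, 155, 449]) cube([492, 397, 23]);
translate([144, 155, 0]) cube([30, 30, 449]);
translate([606, 155, 0]) cube([30, 30, 449]);
translate([144, 522, 0]) cube([30, 30, 449]);
translate([606, 522, 0]) cube([30, 30, 449]);
translate([144, 532, 472]) cube([492, 20, 412]);
translate([144, 155, 648]) cube([42, 377, 42]);
translate([594, 155, 648]) cube([42, 377, 42]);
translate([144, 155, 472]) cube([42, 42, 176]);
translate([594, 155, 472]) cube([42, 42, 176]);


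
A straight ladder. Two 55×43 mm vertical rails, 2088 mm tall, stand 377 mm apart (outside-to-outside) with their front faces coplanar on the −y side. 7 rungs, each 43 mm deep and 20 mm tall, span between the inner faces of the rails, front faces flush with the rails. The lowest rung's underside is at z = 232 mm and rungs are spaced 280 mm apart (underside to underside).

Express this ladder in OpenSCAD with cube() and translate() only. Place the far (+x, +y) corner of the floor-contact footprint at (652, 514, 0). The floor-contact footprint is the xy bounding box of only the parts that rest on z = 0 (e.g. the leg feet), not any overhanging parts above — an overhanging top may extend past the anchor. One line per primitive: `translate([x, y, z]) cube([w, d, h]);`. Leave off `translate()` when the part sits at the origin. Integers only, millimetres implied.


translate([275, 471, 0]) cube([55, 43, 2088]);
translate([597, 471, 0]) cube([55, 43, 2088]);
translate([330, 471, 232]) cube([267, 43, 20]);
translate([330, 471, 512]) cube([267, 43, 20]);
translate([330, 471, 792]) cube([267, 43, 20]);
translate([330, 471, 1072]) cube([267, 43, 20]);
translate([330, 471, 1352]) cube([267, 43, 20]);
translate([330, 471, 1632]) cube([267, 43, 20]);
translate([330, 471, 1912]) cube([267, 43, 20]);


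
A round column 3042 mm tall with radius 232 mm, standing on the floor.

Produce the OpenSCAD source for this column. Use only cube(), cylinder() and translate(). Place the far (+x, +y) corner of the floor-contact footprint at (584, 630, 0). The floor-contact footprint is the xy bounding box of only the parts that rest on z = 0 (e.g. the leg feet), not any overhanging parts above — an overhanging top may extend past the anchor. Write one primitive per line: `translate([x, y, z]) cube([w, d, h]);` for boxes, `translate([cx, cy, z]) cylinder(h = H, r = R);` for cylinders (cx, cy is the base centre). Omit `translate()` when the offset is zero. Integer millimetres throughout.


translate([352, 398, 0]) cylinder(h = 3042, r = 232);


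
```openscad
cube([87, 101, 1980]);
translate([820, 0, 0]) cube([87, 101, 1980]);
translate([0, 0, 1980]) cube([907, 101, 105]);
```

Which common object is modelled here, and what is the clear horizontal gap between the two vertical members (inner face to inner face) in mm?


A door frame. The clear opening width is 733 mm.

Two 1980 mm tall posts with a header on top — a door frame. The left jamb is 87 mm wide at x = 0; the right jamb starts at x = 820. The clear opening is 820 − 87 = 733 mm.


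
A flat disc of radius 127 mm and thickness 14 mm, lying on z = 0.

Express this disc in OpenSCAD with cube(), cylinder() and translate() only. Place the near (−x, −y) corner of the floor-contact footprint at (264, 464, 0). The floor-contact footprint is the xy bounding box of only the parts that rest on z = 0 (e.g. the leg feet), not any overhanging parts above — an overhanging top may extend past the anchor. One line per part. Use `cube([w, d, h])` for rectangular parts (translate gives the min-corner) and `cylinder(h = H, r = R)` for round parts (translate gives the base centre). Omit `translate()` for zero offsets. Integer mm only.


translate([391, 591, 0]) cylinder(h = 14, r = 127);


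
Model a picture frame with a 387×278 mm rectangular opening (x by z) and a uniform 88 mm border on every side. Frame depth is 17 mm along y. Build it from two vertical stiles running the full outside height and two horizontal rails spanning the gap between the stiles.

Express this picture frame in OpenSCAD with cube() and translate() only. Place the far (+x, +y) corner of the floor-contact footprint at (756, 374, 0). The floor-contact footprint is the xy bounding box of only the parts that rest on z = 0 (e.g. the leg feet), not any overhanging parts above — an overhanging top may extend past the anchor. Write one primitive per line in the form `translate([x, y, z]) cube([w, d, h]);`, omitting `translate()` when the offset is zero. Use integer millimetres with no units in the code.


translate([193, 357, 0]) cube([88, 17, 454]);
translate([668, 357, 0]) cube([88, 17, 454]);
translate([281, 357, 0]) cube([387, 17, 88]);
translate([281, 357, 366]) cube([387, 17, 88]);


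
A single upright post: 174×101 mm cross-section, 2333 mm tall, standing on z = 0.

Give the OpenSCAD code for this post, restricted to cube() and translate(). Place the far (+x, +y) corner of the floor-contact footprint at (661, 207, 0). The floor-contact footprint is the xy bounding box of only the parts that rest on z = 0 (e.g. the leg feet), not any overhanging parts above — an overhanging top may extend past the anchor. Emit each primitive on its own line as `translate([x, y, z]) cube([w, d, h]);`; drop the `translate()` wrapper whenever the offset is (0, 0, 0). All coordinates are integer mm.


translate([487, 106, 0]) cube([174, 101, 2333]);


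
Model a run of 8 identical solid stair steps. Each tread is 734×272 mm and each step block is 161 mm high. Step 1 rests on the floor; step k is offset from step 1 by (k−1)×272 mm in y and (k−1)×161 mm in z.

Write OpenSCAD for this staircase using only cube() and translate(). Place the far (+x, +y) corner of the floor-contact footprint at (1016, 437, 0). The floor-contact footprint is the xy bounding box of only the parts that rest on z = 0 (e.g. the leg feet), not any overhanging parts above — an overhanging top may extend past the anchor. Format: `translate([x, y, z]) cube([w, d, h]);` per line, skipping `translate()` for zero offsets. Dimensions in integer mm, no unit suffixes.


translate([282, 165, 0]) cube([734, 272, 161]);
translate([282, 437, 161]) cube([734, 272, 161]);
translate([282, 709, 322]) cube([734, 272, 161]);
translate([282, 981, 483]) cube([734, 272, 161]);
translate([282, 1253, 644]) cube([734, 272, 161]);
translate([282, 1525, 805]) cube([734, 272, 161]);
translate([282, 1797, 966]) cube([734, 272, 161]);
translate([282, 2069, 1127]) cube([734, 272, 161]);


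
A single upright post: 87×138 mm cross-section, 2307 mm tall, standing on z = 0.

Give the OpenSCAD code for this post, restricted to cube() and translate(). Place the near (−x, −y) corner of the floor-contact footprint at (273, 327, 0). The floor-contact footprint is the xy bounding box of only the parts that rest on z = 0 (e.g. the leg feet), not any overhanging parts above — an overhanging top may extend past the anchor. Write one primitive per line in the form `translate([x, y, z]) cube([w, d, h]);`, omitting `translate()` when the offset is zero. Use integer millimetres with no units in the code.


translate([273, 327, 0]) cube([87, 138, 2307]);


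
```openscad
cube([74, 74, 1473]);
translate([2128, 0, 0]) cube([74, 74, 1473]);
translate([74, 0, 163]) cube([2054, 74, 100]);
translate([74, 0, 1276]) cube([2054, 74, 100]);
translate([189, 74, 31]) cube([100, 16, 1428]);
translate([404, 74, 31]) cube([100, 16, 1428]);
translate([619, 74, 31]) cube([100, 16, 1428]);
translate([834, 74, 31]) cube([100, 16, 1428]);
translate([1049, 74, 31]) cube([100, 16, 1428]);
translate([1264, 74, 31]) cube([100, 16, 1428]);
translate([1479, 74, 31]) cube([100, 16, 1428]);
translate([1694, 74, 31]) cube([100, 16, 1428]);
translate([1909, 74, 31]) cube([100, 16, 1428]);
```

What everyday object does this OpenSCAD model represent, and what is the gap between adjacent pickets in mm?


A fence section. The picket gap is 115 mm.

Two posts, two rails, 9 pickets — a fence section. Span 2054 mm holds 9 pickets of 100 mm with 10 equal gaps: ⌊(2054 − 9·100) / 10⌋ = 115 mm.


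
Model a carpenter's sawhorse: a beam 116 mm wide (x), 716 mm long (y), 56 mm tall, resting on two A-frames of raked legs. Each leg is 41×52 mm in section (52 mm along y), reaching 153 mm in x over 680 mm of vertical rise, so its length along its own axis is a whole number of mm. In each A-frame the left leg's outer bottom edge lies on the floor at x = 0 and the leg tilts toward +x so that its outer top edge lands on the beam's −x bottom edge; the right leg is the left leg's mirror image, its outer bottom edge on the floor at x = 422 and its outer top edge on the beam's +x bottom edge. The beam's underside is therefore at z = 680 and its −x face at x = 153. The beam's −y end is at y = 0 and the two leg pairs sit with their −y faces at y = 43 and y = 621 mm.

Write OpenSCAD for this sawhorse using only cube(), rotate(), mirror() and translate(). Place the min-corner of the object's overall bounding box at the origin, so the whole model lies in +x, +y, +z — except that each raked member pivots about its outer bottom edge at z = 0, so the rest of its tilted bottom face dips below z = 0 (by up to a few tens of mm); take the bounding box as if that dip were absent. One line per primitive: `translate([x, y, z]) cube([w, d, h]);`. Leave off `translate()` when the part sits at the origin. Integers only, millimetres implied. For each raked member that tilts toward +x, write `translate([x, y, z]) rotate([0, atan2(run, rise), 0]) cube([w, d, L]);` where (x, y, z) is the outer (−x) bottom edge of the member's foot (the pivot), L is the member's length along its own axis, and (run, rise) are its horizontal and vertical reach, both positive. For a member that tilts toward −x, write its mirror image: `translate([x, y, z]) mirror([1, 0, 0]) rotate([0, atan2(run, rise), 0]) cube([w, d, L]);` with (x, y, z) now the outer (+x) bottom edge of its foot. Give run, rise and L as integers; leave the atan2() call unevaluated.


translate([153, 0, 680]) cube([116, 716, 56]);
translate([0, 43, 0]) rotate([0, atan2(153, 680), 0]) cube([41, 52, 697]);
translate([422, 43, 0]) mirror([1, 0, 0]) rotate([0, atan2(153, 680), 0]) cube([41, 52, 697]);
translate([0, 621, 0]) rotate([0, atan2(153, 680), 0]) cube([41, 52, 697]);
translate([422, 621, 0]) mirror([1, 0, 0]) rotate([0, atan2(153, 680), 0]) cube([41, 52, 697]);


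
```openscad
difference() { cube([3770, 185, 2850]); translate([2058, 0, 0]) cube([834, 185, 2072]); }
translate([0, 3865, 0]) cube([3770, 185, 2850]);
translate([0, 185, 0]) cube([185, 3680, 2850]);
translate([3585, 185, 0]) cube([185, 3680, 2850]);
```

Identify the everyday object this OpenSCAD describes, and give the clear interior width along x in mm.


A single room. The interior width is 3400 mm.

Four walls enclosing a rectangle with a door in the front wall — a room. Outside width 3770 minus two 185 mm walls gives 3400 mm.


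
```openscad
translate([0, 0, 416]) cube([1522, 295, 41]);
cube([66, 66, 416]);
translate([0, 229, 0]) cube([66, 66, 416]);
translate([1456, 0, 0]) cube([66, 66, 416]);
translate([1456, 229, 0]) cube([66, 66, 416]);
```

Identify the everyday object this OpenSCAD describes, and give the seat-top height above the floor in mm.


A bench. The seat-top height is 457 mm.

A long slab on four corner posts — a bench. The slab sits at z = 416 with thickness 41, so the top is 416 + 41 = 457 mm.


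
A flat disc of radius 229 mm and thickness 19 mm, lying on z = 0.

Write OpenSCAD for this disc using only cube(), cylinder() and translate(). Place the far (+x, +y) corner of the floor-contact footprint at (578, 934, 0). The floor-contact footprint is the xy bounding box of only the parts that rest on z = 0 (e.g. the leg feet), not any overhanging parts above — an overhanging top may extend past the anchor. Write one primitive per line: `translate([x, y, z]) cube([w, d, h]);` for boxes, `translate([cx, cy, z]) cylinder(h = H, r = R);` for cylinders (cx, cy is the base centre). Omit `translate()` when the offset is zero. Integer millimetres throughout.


translate([349, 705, 0]) cylinder(h = 19, r = 229);


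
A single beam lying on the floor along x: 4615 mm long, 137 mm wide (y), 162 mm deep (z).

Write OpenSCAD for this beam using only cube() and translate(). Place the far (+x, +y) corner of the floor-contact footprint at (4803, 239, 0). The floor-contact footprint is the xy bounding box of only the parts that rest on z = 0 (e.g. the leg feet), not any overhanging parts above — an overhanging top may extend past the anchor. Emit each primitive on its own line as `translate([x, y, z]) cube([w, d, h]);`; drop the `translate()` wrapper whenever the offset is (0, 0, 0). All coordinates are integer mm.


translate([188, 102, 0]) cube([4615, 137, 162]);


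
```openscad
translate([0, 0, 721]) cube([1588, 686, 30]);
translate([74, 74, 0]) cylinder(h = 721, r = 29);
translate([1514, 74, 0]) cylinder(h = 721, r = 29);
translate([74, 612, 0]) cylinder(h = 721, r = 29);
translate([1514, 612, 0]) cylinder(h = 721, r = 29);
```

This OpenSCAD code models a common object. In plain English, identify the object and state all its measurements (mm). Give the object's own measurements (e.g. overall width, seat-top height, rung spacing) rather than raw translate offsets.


A table: top 1588 mm (x) × 686 mm (y), 30 mm thick, upper face at z = 751 mm, on four round legs of 58 mm diameter, each leg's bounding box inset 45 mm from the nearest pair of top edges from z = 0 to the bottom of the top.


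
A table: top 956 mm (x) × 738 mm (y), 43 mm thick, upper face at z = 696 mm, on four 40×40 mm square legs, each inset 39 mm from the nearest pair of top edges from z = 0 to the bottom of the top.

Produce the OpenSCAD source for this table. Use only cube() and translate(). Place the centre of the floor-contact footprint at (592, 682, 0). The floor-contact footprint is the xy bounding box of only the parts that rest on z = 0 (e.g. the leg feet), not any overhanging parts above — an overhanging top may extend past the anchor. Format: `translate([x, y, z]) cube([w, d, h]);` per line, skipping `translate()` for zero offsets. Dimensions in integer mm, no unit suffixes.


translate([114, 313, 653]) cube([956, 738, 43]);
translate([153, 352, 0]) cube([40, 40, 653]);
translate([991, 352, 0]) cube([40, 40, 653]);
translate([153, 972, 0]) cube([40, 40, 653]);
translate([991, 972, 0]) cube([40, 40, 653]);


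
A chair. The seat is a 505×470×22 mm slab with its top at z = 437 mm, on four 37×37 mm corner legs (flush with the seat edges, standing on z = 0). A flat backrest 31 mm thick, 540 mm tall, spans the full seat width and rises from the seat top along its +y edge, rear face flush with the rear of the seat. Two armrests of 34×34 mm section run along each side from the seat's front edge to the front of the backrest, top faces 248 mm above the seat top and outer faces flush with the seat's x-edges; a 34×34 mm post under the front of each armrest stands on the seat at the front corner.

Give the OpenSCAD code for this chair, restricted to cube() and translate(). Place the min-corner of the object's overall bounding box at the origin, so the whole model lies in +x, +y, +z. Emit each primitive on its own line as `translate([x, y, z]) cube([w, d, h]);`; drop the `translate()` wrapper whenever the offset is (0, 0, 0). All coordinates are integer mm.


translate([0, 0, 415]) cube([505, 470, 22]);
cube([37, 37, 415]);
translate([468, 0, 0]) cube([37, 37, 415]);
translate([0, 433, 0]) cube([37, 37, 415]);
translate([468, 433, 0]) cube([37, 37, 415]);
translate([0, 439, 437]) cube([505, 31, 540]);
translate([0, 0, 651]) cube([34, 439, 34]);
translate([471, 0, 651]) cube([34, 439, 34]);
translate([0, 0, 437]) cube([34, 34, 214]);
translate([471, 0, 437]) cube([34, 34, 214]);


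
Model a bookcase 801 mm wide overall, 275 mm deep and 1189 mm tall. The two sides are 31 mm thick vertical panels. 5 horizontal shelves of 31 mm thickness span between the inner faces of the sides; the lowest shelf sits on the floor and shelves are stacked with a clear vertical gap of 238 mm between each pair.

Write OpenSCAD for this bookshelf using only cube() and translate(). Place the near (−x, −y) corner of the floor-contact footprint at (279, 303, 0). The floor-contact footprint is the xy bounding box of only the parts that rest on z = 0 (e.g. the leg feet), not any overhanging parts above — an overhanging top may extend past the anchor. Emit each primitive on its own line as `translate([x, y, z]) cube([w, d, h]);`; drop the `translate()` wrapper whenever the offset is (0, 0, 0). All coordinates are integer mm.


translate([279, 303, 0]) cube([31, 275, 1189]);
translate([1049, 303, 0]) cube([31, 275, 1189]);
translate([310, 303, 0]) cube([739, 275, 31]);
translate([310, 303, 269]) cube([739, 275, 31]);
translate([310, 303, 538]) cube([739, 275, 31]);
translate([310, 303, 807]) cube([739, 275, 31]);
translate([310, 303, 1076]) cube([739, 275, 31]);


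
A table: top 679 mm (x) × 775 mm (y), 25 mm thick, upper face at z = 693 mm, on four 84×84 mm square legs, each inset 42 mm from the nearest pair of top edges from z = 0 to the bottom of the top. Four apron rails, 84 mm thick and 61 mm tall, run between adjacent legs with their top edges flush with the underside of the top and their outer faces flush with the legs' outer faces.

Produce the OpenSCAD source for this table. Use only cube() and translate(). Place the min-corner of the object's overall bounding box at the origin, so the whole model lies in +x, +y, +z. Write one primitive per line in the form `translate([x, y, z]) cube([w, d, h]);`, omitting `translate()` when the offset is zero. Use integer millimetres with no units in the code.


// leg_h = 693 - 25 = 668
// apron z = 668 - 61 = 607
translate([0, 0, 668]) cube([679, 775, 25]);
translate([42, 42, 0]) cube([84, 84, 668]);
translate([553, 42, 0]) cube([84, 84, 668]);
translate([42, 649, 0]) cube([84, 84, 668]);
translate([553, 649, 0]) cube([84, 84, 668]);
translate([126, 42, 607]) cube([427, 84, 61]);
translate([126, 649, 607]) cube([427, 84, 61]);
translate([42, 126, 607]) cube([84, 523, 61]);
translate([553, 126, 607]) cube([84, 523, 61]);


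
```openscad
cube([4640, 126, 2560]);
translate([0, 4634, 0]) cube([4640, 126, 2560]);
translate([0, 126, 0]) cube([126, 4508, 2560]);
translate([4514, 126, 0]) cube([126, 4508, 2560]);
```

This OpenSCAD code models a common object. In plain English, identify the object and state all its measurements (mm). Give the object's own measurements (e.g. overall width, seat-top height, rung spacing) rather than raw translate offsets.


The wall frame of a small rectangular building: four walls, each 2560 mm tall and 126 mm thick, enclosing a footprint 4640 mm (x) by 4760 mm (y) outside-to-outside, with no floor or roof. The front and back walls (the −y and +y sides) span the full width; the two side walls fit between them.
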